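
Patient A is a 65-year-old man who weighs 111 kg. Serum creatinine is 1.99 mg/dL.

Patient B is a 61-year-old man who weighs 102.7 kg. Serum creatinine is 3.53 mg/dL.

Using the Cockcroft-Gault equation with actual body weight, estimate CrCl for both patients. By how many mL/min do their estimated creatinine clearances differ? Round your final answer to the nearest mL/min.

Patient A: CrCl = (140 − 65) × 111 / (72 × 1.99) = 8325.0 / 143.28 ≈ 58.1 mL/min
Patient B: CrCl = (140 − 61) × 102.7 / (72 × 3.53) = 8113.3 / 254.16 ≈ 31.9 mL/min
|58.1 − 31.9| = 26.2 mL/min

26 mL/min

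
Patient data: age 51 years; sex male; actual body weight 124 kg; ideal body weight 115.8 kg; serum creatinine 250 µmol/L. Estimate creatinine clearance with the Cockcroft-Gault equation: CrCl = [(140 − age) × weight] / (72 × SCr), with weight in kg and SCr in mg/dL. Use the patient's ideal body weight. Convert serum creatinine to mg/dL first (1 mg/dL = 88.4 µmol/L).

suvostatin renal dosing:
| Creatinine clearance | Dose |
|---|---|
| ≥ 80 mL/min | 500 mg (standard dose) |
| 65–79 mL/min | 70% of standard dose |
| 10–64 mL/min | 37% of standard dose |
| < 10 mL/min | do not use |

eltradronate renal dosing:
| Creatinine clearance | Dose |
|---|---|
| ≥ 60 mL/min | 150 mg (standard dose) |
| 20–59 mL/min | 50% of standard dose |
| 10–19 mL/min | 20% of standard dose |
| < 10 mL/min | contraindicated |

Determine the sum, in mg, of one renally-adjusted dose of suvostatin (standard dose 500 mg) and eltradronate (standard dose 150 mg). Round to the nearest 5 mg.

260 mg

SCr = 250 / 88.4 = 2.828 mg/dL
CrCl = (140 − 51) × 115.8 / (72 × 2.828) = 10306.2 / 203.62 ≈ 50.6 mL/min
CrCl ≈ 51 mL/min.
suvostatin: 10–64 mL/min → 37% of 500 mg = 185 mg.
eltradronate: 20–59 mL/min → 50% of 150 mg = 75 mg.
Total = 185 + 75 = 260 mg.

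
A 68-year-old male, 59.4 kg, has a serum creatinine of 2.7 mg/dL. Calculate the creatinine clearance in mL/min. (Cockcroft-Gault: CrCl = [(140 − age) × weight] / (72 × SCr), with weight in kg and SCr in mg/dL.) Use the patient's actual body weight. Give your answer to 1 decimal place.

22.0 mL/min

CrCl = (140 − 68) × 59.4 / (72 × 2.7) = 4276.8 / 194.40 ≈ 22.0 mL/min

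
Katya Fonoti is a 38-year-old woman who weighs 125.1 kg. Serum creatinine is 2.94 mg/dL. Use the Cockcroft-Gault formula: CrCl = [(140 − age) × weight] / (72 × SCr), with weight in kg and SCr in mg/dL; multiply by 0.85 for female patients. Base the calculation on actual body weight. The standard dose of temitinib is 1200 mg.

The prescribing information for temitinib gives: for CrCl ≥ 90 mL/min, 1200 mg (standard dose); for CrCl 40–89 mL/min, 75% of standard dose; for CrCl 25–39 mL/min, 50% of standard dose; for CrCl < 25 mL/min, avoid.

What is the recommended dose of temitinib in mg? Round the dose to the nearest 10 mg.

CrCl = (140 − 38) × 125.1 / (72 × 2.94) × 0.85 = 12760.2 / 211.68 × 0.85 ≈ 51.2 mL/min
CrCl ≈ 51 mL/min → bracket 40–89 mL/min.
75% of 1200 mg = 900 mg

900 mg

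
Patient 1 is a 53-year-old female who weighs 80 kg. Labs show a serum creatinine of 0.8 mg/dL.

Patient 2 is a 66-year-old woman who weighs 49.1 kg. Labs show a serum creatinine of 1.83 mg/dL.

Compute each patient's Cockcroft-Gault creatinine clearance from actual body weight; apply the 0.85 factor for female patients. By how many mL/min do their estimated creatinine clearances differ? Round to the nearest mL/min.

79 mL/min

Patient 1: CrCl = (140 − 53) × 80 / (72 × 0.8) × 0.85 = 6960.0 / 57.60 × 0.85 ≈ 102.7 mL/min
Patient 2: CrCl = (140 − 66) × 49.1 / (72 × 1.83) × 0.85 = 3633.4 / 131.76 × 0.85 ≈ 23.4 mL/min
|102.7 − 23.4| = 79.3 mL/min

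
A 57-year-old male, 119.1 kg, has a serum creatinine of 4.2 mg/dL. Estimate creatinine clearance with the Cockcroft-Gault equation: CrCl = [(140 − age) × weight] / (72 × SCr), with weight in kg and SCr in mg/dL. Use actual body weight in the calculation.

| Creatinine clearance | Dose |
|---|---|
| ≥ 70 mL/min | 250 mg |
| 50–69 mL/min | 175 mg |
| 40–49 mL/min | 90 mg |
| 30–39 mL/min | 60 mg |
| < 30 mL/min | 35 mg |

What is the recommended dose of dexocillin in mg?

60 mg

CrCl = (140 − 57) × 119.1 / (72 × 4.2) = 9885.3 / 302.40 ≈ 32.7 mL/min
CrCl ≈ 33 mL/min → bracket 30–39 mL/min.
Dose for this bracket: 60 mg.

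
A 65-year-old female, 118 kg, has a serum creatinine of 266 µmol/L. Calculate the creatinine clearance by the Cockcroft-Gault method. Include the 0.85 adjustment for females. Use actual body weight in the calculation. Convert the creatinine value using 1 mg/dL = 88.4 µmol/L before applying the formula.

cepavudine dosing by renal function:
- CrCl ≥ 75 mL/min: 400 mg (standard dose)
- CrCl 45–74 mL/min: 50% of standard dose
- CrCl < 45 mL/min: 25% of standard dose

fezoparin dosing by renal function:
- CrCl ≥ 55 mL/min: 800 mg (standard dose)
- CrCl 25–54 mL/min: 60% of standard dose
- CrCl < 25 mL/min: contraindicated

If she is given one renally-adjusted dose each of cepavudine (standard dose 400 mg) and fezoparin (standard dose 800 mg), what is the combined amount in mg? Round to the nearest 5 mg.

580 mg

SCr = 266 / 88.4 = 3.009 mg/dL
CrCl = (140 − 65) × 118 / (72 × 3.009) × 0.85 = 8850.0 / 216.65 × 0.85 ≈ 34.7 mL/min
CrCl ≈ 35 mL/min.
cepavudine: < 45 mL/min → 25% of 400 mg = 100 mg.
fezoparin: 25–54 mL/min → 60% of 800 mg = 480 mg.
Total = 100 + 480 = 580 mg.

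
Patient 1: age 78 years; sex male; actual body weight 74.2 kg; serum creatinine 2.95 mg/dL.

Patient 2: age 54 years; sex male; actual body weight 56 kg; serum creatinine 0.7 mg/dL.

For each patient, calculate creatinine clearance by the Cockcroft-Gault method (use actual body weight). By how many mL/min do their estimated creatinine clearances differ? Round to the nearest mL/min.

Patient 1: CrCl = (140 − 78) × 74.2 / (72 × 2.95) = 4600.4 / 212.40 ≈ 21.7 mL/min
Patient 2: CrCl = (140 − 54) × 56 / (72 × 0.7) = 4816.0 / 50.40 ≈ 95.6 mL/min
|21.7 − 95.6| = 73.9 mL/min

74 mL/min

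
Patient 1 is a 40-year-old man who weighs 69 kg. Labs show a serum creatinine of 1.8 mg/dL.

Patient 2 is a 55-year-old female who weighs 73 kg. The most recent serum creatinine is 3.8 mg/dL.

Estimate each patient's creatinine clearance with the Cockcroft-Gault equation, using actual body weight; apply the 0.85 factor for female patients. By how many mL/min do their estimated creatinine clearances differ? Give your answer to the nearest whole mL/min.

Patient 1: CrCl = (140 − 40) × 69 / (72 × 1.8) = 6900.0 / 129.60 ≈ 53.2 mL/min
Patient 2: CrCl = (140 − 55) × 73 / (72 × 3.8) × 0.85 = 6205.0 / 273.60 × 0.85 ≈ 19.3 mL/min
|53.2 − 19.3| = 33.9 mL/min

34 mL/min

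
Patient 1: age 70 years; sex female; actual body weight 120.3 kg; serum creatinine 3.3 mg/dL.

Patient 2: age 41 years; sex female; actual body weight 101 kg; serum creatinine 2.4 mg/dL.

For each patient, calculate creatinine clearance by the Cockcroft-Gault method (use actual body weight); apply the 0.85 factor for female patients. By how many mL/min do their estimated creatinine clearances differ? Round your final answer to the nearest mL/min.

19 mL/min

Patient 1: CrCl = (140 − 70) × 120.3 / (72 × 3.3) × 0.85 = 8421.0 / 237.60 × 0.85 ≈ 30.1 mL/min
Patient 2: CrCl = (140 − 41) × 101 / (72 × 2.4) × 0.85 = 9999.0 / 172.80 × 0.85 ≈ 49.2 mL/min
|30.1 − 49.2| = 19.1 mL/min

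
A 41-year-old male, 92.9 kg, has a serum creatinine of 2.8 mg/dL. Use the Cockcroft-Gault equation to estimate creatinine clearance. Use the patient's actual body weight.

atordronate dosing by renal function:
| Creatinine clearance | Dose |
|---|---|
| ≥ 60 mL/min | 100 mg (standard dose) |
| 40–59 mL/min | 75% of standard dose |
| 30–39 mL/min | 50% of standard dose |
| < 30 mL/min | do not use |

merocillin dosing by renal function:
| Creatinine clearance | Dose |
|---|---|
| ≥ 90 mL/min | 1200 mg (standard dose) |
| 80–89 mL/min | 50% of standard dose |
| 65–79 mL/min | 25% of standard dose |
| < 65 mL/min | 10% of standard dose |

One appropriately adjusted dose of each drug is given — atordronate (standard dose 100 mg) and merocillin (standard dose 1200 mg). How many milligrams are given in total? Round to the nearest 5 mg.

195 mg

CrCl = (140 − 41) × 92.9 / (72 × 2.8) = 9197.1 / 201.60 ≈ 45.6 mL/min
CrCl ≈ 46 mL/min.
atordronate: 40–59 mL/min → 75% of 100 mg = 75 mg.
merocillin: < 65 mL/min → 10% of 1200 mg = 120 mg.
Total = 75 + 120 = 195 mg.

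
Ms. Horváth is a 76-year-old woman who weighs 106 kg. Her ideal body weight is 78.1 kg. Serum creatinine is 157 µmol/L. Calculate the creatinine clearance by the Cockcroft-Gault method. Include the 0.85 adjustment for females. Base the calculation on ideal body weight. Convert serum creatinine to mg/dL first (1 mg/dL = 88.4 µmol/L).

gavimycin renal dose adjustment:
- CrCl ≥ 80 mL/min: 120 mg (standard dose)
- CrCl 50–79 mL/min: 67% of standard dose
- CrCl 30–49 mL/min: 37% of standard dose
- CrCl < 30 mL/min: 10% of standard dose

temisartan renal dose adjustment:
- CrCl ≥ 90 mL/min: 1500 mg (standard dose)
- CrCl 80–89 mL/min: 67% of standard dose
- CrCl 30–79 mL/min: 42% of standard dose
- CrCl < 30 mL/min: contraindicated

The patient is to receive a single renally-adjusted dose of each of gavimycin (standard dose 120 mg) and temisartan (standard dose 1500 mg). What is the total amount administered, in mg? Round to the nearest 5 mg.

675 mg

SCr = 157 / 88.4 = 1.776 mg/dL
CrCl = (140 − 76) × 78.1 / (72 × 1.776) × 0.85 = 4998.4 / 127.87 × 0.85 ≈ 33.2 mL/min
CrCl ≈ 33 mL/min.
gavimycin: 30–49 mL/min → 37% of 120 mg = 44.4 mg.
temisartan: 30–79 mL/min → 42% of 1500 mg = 630 mg.
Total = 44.4 + 630 = 674.4 mg.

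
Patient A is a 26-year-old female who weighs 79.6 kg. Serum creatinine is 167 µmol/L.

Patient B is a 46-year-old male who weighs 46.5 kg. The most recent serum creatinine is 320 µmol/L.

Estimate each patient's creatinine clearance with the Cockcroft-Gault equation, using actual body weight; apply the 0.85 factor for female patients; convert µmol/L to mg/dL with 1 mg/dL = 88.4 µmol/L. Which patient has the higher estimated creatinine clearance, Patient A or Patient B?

Patient A: SCr = 167 / 88.4 = 1.889 mg/dL
Patient A: CrCl = (140 − 26) × 79.6 / (72 × 1.889) × 0.85 = 9074.4 / 136.01 × 0.85 ≈ 56.7 mL/min
Patient B: SCr = 320 / 88.4 = 3.62 mg/dL
Patient B: CrCl = (140 − 46) × 46.5 / (72 × 3.62) = 4371.0 / 260.64 ≈ 16.8 mL/min
56.7 vs 16.8 mL/min → Patient A is higher.

Patient A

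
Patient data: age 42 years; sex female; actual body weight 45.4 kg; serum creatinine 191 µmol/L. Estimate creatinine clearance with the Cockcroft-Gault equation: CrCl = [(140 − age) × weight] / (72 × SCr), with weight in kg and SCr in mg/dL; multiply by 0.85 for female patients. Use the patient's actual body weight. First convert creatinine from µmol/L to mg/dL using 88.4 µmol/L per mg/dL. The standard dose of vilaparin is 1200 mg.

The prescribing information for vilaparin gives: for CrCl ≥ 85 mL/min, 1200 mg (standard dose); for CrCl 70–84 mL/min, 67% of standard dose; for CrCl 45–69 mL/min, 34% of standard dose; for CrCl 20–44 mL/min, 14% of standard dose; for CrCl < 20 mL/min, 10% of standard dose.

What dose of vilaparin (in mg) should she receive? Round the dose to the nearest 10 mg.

SCr = 191 / 88.4 = 2.161 mg/dL
CrCl = (140 − 42) × 45.4 / (72 × 2.161) × 0.85 = 4449.2 / 155.59 × 0.85 ≈ 24.3 mL/min
CrCl ≈ 24 mL/min → bracket 20–44 mL/min.
14% of 1200 mg = 168 mg → 170 mg

170 mg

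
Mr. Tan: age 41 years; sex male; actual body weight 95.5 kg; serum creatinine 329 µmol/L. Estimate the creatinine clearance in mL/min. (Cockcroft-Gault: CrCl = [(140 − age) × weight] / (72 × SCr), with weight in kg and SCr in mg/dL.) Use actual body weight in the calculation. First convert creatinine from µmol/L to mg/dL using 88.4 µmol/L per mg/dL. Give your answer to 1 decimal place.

35.3 mL/min

SCr = 329 / 88.4 = 3.722 mg/dL
CrCl = (140 − 41) × 95.5 / (72 × 3.722) = 9454.5 / 267.98 ≈ 35.3 mL/min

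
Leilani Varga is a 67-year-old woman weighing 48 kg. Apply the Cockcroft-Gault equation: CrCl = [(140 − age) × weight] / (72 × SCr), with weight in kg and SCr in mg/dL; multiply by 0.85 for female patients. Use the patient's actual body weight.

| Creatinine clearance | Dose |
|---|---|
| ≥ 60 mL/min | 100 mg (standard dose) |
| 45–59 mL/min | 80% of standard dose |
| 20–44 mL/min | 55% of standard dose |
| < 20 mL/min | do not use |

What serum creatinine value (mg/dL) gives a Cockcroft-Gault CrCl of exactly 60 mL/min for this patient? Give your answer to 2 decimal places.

Standard dose requires CrCl ≥ 60 mL/min.
Set (140 − 67) × 48 × 0.85 / (72 × SCr) = 60
SCr = (140 − 67) × 48 × 0.85 / (72 × 60) = 0.689 mg/dL

0.69 mg/dL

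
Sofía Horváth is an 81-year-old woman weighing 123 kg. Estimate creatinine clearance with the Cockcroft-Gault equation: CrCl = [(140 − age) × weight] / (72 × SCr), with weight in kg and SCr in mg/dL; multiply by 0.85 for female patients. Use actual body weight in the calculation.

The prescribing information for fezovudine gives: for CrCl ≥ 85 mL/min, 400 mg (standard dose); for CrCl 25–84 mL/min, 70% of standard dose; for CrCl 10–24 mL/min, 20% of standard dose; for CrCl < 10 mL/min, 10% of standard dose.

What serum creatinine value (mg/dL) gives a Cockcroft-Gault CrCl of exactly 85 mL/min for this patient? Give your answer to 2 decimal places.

Standard dose requires CrCl ≥ 85 mL/min.
Set (140 − 81) × 123 × 0.85 / (72 × SCr) = 85
SCr = (140 − 81) × 123 × 0.85 / (72 × 85) = 1.008 mg/dL

1.01 mg/dL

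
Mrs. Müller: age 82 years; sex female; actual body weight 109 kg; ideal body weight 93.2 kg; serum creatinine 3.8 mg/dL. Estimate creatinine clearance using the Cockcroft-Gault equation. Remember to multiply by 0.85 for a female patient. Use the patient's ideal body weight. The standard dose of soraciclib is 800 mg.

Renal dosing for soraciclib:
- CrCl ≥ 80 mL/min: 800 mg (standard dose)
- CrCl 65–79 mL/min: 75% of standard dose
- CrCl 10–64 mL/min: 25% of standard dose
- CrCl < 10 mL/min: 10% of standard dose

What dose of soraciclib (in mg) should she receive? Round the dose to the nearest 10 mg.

CrCl = (140 − 82) × 93.2 / (72 × 3.8) × 0.85 = 5405.6 / 273.60 × 0.85 ≈ 16.8 mL/min
CrCl ≈ 17 mL/min → bracket 10–64 mL/min.
25% of 800 mg = 200 mg

200 mg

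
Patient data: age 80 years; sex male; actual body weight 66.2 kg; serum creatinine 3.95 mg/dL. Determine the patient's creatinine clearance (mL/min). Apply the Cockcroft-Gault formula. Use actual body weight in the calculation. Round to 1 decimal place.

14.0 mL/min

CrCl = (140 − 80) × 66.2 / (72 × 3.95) = 3972.0 / 284.40 ≈ 14.0 mL/min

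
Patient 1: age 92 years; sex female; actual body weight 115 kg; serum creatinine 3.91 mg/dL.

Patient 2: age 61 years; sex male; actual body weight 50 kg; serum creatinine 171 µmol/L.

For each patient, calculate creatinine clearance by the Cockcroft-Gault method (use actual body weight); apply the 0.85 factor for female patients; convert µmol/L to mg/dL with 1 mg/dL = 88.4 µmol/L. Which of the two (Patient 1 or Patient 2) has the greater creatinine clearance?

Patient 1: CrCl = (140 − 92) × 115 / (72 × 3.91) × 0.85 = 5520.0 / 281.52 × 0.85 ≈ 16.7 mL/min
Patient 2: SCr = 171 / 88.4 = 1.934 mg/dL
Patient 2: CrCl = (140 − 61) × 50 / (72 × 1.934) = 3950.0 / 139.25 ≈ 28.4 mL/min
16.7 vs 28.4 mL/min → Patient 2 is higher.

Patient 2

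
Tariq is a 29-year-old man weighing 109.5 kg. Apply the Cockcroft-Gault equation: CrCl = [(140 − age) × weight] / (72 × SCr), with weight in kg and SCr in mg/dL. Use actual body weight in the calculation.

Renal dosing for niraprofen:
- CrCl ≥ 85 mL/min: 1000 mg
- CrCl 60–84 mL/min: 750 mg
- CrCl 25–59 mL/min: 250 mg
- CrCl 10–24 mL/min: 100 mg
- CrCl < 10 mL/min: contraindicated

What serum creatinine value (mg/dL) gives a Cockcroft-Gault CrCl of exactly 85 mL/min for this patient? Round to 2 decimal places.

1.99 mg/dL

Standard dose requires CrCl ≥ 85 mL/min.
Set (140 − 29) × 109.5 / (72 × SCr) = 85
SCr = (140 − 29) × 109.5 / (72 × 85) = 1.986 mg/dL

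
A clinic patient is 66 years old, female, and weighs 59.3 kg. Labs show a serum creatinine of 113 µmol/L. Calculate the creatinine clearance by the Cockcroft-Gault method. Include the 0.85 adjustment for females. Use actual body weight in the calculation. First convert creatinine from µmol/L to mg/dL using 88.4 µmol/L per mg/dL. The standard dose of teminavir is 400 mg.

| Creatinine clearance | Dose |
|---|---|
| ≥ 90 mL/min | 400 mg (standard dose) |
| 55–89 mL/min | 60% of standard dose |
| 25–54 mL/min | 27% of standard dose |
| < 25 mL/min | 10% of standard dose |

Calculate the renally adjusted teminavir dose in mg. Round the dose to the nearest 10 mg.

SCr = 113 / 88.4 = 1.278 mg/dL
CrCl = (140 − 66) × 59.3 / (72 × 1.278) × 0.85 = 4388.2 / 92.02 × 0.85 ≈ 40.5 mL/min
CrCl ≈ 41 mL/min → bracket 25–54 mL/min.
27% of 400 mg = 108 mg → 110 mg

110 mg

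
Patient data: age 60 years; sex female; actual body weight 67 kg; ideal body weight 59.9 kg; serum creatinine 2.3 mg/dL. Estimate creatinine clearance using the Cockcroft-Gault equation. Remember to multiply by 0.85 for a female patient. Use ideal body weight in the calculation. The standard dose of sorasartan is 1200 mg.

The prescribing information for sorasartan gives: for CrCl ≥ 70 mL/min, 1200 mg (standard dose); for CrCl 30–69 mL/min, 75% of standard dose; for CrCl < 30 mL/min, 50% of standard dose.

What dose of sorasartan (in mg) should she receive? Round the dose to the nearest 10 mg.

CrCl = (140 − 60) × 59.9 / (72 × 2.3) × 0.85 = 4792.0 / 165.60 × 0.85 ≈ 24.6 mL/min
CrCl ≈ 25 mL/min → bracket < 30 mL/min.
50% of 1200 mg = 600 mg

600 mg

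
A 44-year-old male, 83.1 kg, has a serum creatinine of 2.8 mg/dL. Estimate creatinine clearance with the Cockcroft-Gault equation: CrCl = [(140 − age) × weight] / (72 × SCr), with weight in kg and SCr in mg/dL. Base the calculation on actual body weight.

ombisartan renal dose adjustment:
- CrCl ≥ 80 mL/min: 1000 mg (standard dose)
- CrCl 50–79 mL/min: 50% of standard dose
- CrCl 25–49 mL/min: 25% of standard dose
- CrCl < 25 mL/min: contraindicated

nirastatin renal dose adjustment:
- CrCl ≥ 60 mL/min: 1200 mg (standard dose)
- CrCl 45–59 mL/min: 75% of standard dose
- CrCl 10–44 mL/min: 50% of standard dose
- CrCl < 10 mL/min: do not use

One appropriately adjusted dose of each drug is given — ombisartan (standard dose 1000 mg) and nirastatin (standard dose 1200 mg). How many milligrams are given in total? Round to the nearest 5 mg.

850 mg

CrCl = (140 − 44) × 83.1 / (72 × 2.8) = 7977.6 / 201.60 ≈ 39.6 mL/min
CrCl ≈ 40 mL/min.
ombisartan: 25–49 mL/min → 25% of 1000 mg = 250 mg.
nirastatin: 10–44 mL/min → 50% of 1200 mg = 600 mg.
Total = 250 + 600 = 850 mg.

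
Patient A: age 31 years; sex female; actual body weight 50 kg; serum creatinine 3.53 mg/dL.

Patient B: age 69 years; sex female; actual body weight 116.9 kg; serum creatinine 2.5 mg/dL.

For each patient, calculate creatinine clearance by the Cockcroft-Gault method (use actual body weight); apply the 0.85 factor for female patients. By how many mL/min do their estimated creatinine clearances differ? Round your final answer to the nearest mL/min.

Patient A: CrCl = (140 − 31) × 50 / (72 × 3.53) × 0.85 = 5450.0 / 254.16 × 0.85 ≈ 18.2 mL/min
Patient B: CrCl = (140 − 69) × 116.9 / (72 × 2.5) × 0.85 = 8299.9 / 180.00 × 0.85 ≈ 39.2 mL/min
|18.2 − 39.2| = 21.0 mL/min

21 mL/min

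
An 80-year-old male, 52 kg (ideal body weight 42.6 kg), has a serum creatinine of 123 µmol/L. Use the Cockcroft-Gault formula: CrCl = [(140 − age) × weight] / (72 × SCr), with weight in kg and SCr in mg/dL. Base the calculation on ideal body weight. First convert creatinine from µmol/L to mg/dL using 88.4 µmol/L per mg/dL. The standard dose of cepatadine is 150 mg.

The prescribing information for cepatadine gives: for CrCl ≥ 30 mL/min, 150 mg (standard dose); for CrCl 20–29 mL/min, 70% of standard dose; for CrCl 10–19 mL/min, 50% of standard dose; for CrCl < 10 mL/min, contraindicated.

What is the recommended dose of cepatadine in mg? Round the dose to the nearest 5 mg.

105 mg

SCr = 123 / 88.4 = 1.391 mg/dL
CrCl = (140 − 80) × 42.6 / (72 × 1.391) = 2556.0 / 100.15 ≈ 25.5 mL/min
CrCl ≈ 26 mL/min → bracket 20–29 mL/min.
70% of 150 mg = 105 mg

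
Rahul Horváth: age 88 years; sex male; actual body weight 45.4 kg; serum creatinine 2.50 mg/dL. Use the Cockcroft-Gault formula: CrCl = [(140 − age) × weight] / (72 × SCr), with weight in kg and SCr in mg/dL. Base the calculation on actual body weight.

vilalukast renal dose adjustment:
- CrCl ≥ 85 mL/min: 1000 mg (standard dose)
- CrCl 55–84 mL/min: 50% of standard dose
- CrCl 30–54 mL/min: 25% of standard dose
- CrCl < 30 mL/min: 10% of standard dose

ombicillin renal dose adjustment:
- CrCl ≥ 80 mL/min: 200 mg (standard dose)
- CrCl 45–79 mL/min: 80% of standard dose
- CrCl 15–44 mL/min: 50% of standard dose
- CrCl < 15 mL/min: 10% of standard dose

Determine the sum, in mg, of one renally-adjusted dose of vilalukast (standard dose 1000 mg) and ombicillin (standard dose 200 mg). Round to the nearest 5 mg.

120 mg

CrCl = (140 − 88) × 45.4 / (72 × 2.5) = 2360.8 / 180.00 ≈ 13.1 mL/min
CrCl ≈ 13 mL/min.
vilalukast: < 30 mL/min → 10% of 1000 mg = 100 mg.
ombicillin: < 15 mL/min → 10% of 200 mg = 20 mg.
Total = 100 + 20 = 120 mg.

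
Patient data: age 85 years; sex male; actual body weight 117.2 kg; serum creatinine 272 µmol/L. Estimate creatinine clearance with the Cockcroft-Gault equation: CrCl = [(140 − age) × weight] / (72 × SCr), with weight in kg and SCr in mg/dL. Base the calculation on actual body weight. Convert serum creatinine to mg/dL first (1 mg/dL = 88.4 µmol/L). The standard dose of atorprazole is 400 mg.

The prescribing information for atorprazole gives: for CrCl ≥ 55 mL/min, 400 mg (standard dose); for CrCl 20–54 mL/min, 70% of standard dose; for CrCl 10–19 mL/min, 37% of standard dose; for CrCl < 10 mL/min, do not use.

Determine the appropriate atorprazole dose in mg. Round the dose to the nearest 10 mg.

280 mg

SCr = 272 / 88.4 = 3.077 mg/dL
CrCl = (140 − 85) × 117.2 / (72 × 3.077) = 6446.0 / 221.54 ≈ 29.1 mL/min
CrCl ≈ 29 mL/min → bracket 20–54 mL/min.
70% of 400 mg = 280 mg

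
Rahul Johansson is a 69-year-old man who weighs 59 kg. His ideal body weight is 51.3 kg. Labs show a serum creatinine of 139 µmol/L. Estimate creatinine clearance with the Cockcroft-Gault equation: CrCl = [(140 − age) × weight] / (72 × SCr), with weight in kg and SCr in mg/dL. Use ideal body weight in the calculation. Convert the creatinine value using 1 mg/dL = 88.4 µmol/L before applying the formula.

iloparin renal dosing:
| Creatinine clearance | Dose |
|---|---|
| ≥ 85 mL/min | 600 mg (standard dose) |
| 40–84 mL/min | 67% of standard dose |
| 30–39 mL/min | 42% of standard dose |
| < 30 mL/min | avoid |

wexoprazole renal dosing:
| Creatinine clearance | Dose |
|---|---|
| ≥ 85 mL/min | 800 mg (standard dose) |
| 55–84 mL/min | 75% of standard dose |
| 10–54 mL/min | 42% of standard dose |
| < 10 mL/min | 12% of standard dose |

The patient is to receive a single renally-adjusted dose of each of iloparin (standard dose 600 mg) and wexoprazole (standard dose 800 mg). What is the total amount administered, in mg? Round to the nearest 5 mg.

SCr = 139 / 88.4 = 1.572 mg/dL
CrCl = (140 − 69) × 51.3 / (72 × 1.572) = 3642.3 / 113.18 ≈ 32.2 mL/min
CrCl ≈ 32 mL/min.
iloparin: 30–39 mL/min → 42% of 600 mg = 252 mg.
wexoprazole: 10–54 mL/min → 42% of 800 mg = 336 mg.
Total = 252 + 336 = 588 mg.

590 mg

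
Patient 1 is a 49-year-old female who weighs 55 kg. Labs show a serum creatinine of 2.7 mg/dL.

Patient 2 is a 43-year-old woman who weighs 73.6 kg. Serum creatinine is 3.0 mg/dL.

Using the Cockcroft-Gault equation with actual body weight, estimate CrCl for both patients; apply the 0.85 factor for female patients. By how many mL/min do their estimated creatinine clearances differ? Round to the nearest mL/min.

6 mL/min

Patient 1: CrCl = (140 − 49) × 55 / (72 × 2.7) × 0.85 = 5005.0 / 194.40 × 0.85 ≈ 21.9 mL/min
Patient 2: CrCl = (140 − 43) × 73.6 / (72 × 3) × 0.85 = 7139.2 / 216.00 × 0.85 ≈ 28.1 mL/min
|21.9 − 28.1| = 6.2 mL/min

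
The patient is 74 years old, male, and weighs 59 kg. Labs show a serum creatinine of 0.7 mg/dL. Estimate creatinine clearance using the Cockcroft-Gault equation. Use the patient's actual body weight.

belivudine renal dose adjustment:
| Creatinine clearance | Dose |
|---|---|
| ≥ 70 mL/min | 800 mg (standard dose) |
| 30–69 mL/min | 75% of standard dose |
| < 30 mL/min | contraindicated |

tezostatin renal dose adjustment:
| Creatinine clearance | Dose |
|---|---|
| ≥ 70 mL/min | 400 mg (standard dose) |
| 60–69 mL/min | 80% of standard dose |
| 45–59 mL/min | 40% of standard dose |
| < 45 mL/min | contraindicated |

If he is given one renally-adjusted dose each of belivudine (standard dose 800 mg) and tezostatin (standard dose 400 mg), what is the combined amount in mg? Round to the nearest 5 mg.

CrCl = (140 − 74) × 59 / (72 × 0.7) = 3894.0 / 50.40 ≈ 77.3 mL/min
CrCl ≈ 77 mL/min.
belivudine: ≥ 70 mL/min → 100% of 800 mg = 800 mg.
tezostatin: ≥ 70 mL/min → 100% of 400 mg = 400 mg.
Total = 800 + 400 = 1200 mg.

1200 mg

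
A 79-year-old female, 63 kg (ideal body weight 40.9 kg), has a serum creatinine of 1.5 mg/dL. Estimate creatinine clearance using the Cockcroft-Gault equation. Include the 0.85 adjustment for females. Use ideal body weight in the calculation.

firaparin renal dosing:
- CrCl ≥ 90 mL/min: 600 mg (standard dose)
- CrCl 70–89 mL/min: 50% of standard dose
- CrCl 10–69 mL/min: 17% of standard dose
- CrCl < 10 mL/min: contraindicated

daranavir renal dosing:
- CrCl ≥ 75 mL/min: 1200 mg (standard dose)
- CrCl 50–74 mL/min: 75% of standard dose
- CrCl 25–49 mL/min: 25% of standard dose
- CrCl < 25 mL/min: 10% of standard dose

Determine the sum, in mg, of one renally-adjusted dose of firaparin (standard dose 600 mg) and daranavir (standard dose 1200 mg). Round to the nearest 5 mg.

220 mg

CrCl = (140 − 79) × 40.9 / (72 × 1.5) × 0.85 = 2494.9 / 108.00 × 0.85 ≈ 19.6 mL/min
CrCl ≈ 20 mL/min.
firaparin: 10–69 mL/min → 17% of 600 mg = 102 mg.
daranavir: < 25 mL/min → 10% of 1200 mg = 120 mg.
Total = 102 + 120 = 222 mg.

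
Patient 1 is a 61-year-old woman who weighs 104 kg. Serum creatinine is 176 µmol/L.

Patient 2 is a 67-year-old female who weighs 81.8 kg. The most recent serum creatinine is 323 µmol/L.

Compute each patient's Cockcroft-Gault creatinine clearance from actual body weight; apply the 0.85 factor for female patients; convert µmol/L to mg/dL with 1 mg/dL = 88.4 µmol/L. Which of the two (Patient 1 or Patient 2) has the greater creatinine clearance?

Patient 1: SCr = 176 / 88.4 = 1.991 mg/dL
Patient 1: CrCl = (140 − 61) × 104 / (72 × 1.991) × 0.85 = 8216.0 / 143.35 × 0.85 ≈ 48.7 mL/min
Patient 2: SCr = 323 / 88.4 = 3.654 mg/dL
Patient 2: CrCl = (140 − 67) × 81.8 / (72 × 3.654) × 0.85 = 5971.4 / 263.09 × 0.85 ≈ 19.3 mL/min
48.7 vs 19.3 mL/min → Patient 1 is higher.

Patient 1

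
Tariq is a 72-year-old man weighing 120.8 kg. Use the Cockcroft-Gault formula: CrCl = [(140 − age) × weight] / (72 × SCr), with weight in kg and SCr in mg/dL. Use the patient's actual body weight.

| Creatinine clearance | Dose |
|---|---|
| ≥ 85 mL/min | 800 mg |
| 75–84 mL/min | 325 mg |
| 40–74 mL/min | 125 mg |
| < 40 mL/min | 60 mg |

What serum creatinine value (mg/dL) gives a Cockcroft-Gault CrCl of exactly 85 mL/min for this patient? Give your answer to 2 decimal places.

Standard dose requires CrCl ≥ 85 mL/min.
Set (140 − 72) × 120.8 / (72 × SCr) = 85
SCr = (140 − 72) × 120.8 / (72 × 85) = 1.342 mg/dL

1.34 mg/dL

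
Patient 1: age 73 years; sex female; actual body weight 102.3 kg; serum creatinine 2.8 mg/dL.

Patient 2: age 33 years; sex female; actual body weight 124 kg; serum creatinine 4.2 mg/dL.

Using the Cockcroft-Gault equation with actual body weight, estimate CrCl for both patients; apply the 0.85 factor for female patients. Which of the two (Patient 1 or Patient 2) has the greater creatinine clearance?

Patient 1: CrCl = (140 − 73) × 102.3 / (72 × 2.8) × 0.85 = 6854.1 / 201.60 × 0.85 ≈ 28.9 mL/min
Patient 2: CrCl = (140 − 33) × 124 / (72 × 4.2) × 0.85 = 13268.0 / 302.40 × 0.85 ≈ 37.3 mL/min
28.9 vs 37.3 mL/min → Patient 2 is higher.

Patient 2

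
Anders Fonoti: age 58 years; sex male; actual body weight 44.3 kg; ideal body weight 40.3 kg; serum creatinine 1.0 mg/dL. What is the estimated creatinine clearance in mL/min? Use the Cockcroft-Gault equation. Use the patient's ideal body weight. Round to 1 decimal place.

45.9 mL/min

CrCl = (140 − 58) × 40.3 / (72 × 1) = 3304.6 / 72.00 ≈ 45.9 mL/min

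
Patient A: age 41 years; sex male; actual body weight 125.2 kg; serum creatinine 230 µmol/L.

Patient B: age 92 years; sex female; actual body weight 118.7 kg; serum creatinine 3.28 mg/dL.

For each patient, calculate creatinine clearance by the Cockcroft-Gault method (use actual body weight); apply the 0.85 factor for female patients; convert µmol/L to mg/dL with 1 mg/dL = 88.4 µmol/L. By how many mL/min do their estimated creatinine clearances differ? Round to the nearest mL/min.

46 mL/min

Patient A: SCr = 230 / 88.4 = 2.602 mg/dL
Patient A: CrCl = (140 − 41) × 125.2 / (72 × 2.602) = 12394.8 / 187.34 ≈ 66.2 mL/min
Patient B: CrCl = (140 − 92) × 118.7 / (72 × 3.28) × 0.85 = 5697.6 / 236.16 × 0.85 ≈ 20.5 mL/min
|66.2 − 20.5| = 45.7 mL/min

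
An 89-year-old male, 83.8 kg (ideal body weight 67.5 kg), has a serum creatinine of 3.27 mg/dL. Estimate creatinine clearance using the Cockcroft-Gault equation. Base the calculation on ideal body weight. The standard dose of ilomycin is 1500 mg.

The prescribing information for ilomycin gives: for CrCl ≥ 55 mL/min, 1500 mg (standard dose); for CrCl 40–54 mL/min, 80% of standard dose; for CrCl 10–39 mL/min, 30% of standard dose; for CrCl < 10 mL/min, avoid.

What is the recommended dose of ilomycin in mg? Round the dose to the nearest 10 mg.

CrCl = (140 − 89) × 67.5 / (72 × 3.27) = 3442.5 / 235.44 ≈ 14.6 mL/min
CrCl ≈ 15 mL/min → bracket 10–39 mL/min.
30% of 1500 mg = 450 mg

450 mg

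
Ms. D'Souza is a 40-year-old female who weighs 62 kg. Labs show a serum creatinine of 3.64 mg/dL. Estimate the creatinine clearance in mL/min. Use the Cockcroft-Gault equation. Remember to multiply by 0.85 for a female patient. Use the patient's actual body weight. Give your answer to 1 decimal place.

CrCl = (140 − 40) × 62 / (72 × 3.64) × 0.85 = 6200.0 / 262.08 × 0.85 ≈ 20.1 mL/min

20.1 mL/min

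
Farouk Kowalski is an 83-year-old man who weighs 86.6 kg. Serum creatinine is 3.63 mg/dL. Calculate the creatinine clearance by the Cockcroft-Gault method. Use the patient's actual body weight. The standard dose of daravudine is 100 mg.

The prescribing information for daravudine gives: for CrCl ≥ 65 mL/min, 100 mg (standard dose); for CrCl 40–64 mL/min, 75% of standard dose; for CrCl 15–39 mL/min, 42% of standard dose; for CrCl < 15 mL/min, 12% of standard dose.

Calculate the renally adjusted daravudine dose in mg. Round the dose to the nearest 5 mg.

CrCl = (140 − 83) × 86.6 / (72 × 3.63) = 4936.2 / 261.36 ≈ 18.9 mL/min
CrCl ≈ 19 mL/min → bracket 15–39 mL/min.
42% of 100 mg = 42 mg → 40 mg

40 mg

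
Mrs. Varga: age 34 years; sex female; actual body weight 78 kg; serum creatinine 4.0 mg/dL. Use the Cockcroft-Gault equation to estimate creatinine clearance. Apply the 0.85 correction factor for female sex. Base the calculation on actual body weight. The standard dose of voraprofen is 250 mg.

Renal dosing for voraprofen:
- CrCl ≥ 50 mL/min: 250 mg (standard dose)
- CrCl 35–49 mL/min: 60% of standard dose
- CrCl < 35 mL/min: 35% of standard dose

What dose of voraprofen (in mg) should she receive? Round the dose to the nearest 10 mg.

CrCl = (140 − 34) × 78 / (72 × 4) × 0.85 = 8268.0 / 288.00 × 0.85 ≈ 24.4 mL/min
CrCl ≈ 24 mL/min → bracket < 35 mL/min.
35% of 250 mg = 87.5 mg → 90 mg

90 mg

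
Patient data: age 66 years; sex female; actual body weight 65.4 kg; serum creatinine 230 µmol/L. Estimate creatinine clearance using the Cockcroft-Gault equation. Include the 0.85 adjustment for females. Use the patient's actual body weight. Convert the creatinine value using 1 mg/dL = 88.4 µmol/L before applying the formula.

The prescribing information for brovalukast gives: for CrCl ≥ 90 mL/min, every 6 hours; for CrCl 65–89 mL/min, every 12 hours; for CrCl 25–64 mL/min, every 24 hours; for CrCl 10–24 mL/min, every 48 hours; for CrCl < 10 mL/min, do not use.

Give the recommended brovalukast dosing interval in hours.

every 48 hours

SCr = 230 / 88.4 = 2.602 mg/dL
CrCl = (140 − 66) × 65.4 / (72 × 2.602) × 0.85 = 4839.6 / 187.34 × 0.85 ≈ 22.0 mL/min
CrCl ≈ 22 mL/min → bracket 10–24 mL/min → every 48 hours.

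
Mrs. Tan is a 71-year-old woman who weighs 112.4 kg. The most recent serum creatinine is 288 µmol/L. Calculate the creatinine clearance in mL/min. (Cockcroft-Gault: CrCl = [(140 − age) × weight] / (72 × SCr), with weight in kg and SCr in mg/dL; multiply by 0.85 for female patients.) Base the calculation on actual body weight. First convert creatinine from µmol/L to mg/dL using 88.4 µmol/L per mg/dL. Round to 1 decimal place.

28.1 mL/min

SCr = 288 / 88.4 = 3.258 mg/dL
CrCl = (140 − 71) × 112.4 / (72 × 3.258) × 0.85 = 7755.6 / 234.58 × 0.85 ≈ 28.1 mL/min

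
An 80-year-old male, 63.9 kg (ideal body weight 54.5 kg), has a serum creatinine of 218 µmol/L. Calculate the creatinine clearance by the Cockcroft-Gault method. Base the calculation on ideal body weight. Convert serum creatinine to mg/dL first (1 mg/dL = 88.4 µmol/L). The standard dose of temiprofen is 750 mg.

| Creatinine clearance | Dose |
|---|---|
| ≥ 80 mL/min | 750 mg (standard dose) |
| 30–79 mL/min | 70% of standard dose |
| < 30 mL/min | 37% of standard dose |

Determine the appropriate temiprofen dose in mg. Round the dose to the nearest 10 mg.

280 mg

SCr = 218 / 88.4 = 2.466 mg/dL
CrCl = (140 − 80) × 54.5 / (72 × 2.466) = 3270.0 / 177.55 ≈ 18.4 mL/min
CrCl ≈ 18 mL/min → bracket < 30 mL/min.
37% of 750 mg = 277.5 mg → 280 mg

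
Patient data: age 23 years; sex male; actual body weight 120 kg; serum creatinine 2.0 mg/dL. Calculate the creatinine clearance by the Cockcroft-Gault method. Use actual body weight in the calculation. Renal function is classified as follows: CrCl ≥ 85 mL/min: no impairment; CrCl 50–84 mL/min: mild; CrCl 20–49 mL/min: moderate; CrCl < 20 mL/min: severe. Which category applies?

CrCl = (140 − 23) × 120 / (72 × 2) = 14040.0 / 144.00 ≈ 97.5 mL/min
98 mL/min falls in the 'no impairment' range.

no impairment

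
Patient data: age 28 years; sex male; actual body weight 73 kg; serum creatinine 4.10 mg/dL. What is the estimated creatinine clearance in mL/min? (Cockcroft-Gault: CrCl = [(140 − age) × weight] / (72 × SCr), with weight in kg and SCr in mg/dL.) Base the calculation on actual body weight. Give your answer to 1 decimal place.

27.7 mL/min

CrCl = (140 − 28) × 73 / (72 × 4.1) = 8176.0 / 295.20 ≈ 27.7 mL/min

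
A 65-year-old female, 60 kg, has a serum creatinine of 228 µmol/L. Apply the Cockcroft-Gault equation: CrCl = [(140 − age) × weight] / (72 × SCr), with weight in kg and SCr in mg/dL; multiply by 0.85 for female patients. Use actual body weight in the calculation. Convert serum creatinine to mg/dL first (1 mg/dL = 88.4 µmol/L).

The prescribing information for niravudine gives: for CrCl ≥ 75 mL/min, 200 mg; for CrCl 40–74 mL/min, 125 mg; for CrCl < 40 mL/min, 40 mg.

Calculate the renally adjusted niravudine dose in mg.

40 mg

SCr = 228 / 88.4 = 2.579 mg/dL
CrCl = (140 − 65) × 60 / (72 × 2.579) × 0.85 = 4500.0 / 185.69 × 0.85 ≈ 20.6 mL/min
CrCl ≈ 21 mL/min → bracket < 40 mL/min.
Dose for this bracket: 40 mg.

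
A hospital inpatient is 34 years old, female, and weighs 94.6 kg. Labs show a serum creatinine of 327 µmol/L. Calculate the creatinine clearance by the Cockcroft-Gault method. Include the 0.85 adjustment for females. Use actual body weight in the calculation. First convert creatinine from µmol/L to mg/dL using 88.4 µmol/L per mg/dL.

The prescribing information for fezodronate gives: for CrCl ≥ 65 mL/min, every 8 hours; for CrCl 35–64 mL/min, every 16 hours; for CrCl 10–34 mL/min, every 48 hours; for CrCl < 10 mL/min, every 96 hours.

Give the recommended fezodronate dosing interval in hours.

every 48 hours

SCr = 327 / 88.4 = 3.699 mg/dL
CrCl = (140 − 34) × 94.6 / (72 × 3.699) × 0.85 = 10027.6 / 266.33 × 0.85 ≈ 32.0 mL/min
CrCl ≈ 32 mL/min → bracket 10–34 mL/min → every 48 hours.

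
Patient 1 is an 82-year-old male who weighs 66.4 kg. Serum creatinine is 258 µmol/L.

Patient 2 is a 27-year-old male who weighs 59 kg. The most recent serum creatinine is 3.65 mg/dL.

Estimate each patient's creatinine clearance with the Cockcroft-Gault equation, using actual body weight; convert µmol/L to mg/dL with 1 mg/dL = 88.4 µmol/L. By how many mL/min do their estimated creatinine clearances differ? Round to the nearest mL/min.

Patient 1: SCr = 258 / 88.4 = 2.919 mg/dL
Patient 1: CrCl = (140 − 82) × 66.4 / (72 × 2.919) = 3851.2 / 210.17 ≈ 18.3 mL/min
Patient 2: CrCl = (140 − 27) × 59 / (72 × 3.65) = 6667.0 / 262.80 ≈ 25.4 mL/min
|18.3 − 25.4| = 7.1 mL/min

7 mL/min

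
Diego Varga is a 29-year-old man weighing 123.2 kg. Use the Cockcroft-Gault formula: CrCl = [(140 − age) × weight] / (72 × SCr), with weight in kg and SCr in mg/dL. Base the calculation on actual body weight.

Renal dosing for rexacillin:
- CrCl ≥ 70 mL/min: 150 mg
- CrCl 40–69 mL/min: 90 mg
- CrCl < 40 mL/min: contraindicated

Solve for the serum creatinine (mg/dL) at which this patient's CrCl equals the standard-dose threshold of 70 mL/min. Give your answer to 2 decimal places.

2.71 mg/dL

Standard dose requires CrCl ≥ 70 mL/min.
Set (140 − 29) × 123.2 / (72 × SCr) = 70
SCr = (140 − 29) × 123.2 / (72 × 70) = 2.713 mg/dL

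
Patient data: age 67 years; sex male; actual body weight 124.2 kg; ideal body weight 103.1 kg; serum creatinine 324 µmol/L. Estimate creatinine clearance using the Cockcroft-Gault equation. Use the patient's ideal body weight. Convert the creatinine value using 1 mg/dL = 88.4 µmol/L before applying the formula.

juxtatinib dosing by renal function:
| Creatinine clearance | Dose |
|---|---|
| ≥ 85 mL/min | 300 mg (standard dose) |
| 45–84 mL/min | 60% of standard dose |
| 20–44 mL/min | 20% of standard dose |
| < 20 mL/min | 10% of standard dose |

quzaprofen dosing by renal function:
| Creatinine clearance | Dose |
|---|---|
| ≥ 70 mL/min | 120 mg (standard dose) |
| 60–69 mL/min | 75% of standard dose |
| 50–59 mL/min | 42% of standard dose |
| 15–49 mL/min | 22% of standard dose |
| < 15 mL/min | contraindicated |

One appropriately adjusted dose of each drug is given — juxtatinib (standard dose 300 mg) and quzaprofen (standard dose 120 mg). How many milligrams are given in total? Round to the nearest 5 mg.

SCr = 324 / 88.4 = 3.665 mg/dL
CrCl = (140 − 67) × 103.1 / (72 × 3.665) = 7526.3 / 263.88 ≈ 28.5 mL/min
CrCl ≈ 29 mL/min.
juxtatinib: 20–44 mL/min → 20% of 300 mg = 60 mg.
quzaprofen: 15–49 mL/min → 22% of 120 mg = 26.4 mg.
Total = 60 + 26.4 = 86.4 mg.

85 mg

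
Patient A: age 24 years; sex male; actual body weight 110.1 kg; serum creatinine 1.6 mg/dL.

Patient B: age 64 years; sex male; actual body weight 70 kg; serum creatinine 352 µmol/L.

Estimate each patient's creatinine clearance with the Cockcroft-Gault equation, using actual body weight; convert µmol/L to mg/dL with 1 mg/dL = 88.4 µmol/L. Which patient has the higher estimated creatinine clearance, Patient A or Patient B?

Patient A

Patient A: CrCl = (140 − 24) × 110.1 / (72 × 1.6) = 12771.6 / 115.20 ≈ 110.9 mL/min
Patient B: SCr = 352 / 88.4 = 3.982 mg/dL
Patient B: CrCl = (140 − 64) × 70 / (72 × 3.982) = 5320.0 / 286.70 ≈ 18.6 mL/min
110.9 vs 18.6 mL/min → Patient A is higher.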